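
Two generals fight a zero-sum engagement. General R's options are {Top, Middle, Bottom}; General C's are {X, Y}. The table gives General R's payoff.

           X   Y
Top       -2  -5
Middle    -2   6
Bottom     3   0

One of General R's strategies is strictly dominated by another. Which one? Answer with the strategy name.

Bottom gives a strictly higher payoff than Top against every column: 3 > -2, 0 > -5.
So Top is strictly dominated and General R never plays it.

Top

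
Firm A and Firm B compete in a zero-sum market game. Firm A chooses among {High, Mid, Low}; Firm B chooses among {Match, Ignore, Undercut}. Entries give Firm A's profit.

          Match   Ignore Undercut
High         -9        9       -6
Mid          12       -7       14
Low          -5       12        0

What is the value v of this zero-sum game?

Row minima: High → -9, Mid → -7, Low → -5; maximin = -5.
Column maxima: Match → 12, Ignore → 12, Undercut → 14; minimax = 12.
-5 ≠ 12, so there is no saddle point; optimal play is mixed.
High is strictly dominated by Low, so Firm A never plays it.
Undercut is strictly dominated by Match (it gives Firm A strictly more in every row), so Firm B never plays it.
On the remaining 2×2 (Mid, Low vs Match, Ignore):
Let Firm A play Mid with probability p. Expected payoff against Match: 12p + (-5)(1−p) = 17p − 5; against Ignore: (-7)p + 12(1−p) = −19p + 12.
Setting these equal: 17p − 5 = −19p + 12 ⇒ 36p = 17 ⇒ p = 17/36, and the value is (17)·(17/36) − 5 = 109/36.
For Firm B: with q = P(Match), equating Mid's and Low's payoffs gives 19q − 7 = −17q + 12 ⇒ q = 19/36.

109/36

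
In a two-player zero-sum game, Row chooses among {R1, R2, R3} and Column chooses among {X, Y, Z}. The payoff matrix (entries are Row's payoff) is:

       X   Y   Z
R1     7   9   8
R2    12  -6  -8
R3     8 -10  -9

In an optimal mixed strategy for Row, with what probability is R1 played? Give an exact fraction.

Row minima: R1 → 7, R2 → -8, R3 → -10; maximin = 7.
Column maxima: X → 12, Y → 9, Z → 8; minimax = 8.
7 ≠ 8, so there is no saddle point; optimal play is mixed.
R3 is strictly dominated by R2, so Row never plays it.
With R3 eliminated, Y is strictly dominated by Z (it gives Row strictly more in every remaining row), so Column never plays it.
On the remaining 2×2 (R1, R2 vs X, Z):
Let Row play R1 with probability p. Expected payoff against X: 7p + 12(1−p) = −5p + 12; against Z: 8p + (-8)(1−p) = 16p − 8.
Setting these equal: −5p + 12 = 16p − 8 ⇒ −21p = -20 ⇒ p = 20/21, and the value is (-5)·(20/21) + 12 = 152/21.
For Column: with q = P(X), equating R1's and R2's payoffs gives −q + 8 = 20q − 8 ⇒ q = 16/21.

20/21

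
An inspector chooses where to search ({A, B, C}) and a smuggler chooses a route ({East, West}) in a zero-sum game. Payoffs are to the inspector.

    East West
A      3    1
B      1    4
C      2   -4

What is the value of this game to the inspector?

Row minima: A → 1, B → 1, C → -4; maximin = 1.
Column maxima: East → 3, West → 4; minimax = 3.
1 ≠ 3, so there is no saddle point; optimal play is mixed.
C is strictly dominated by A, so the inspector never plays it.
On the remaining 2×2 (A, B vs East, West):
Let the inspector play A with probability p. Expected payoff against East: 3p + 1(1−p) = 2p + 1; against West: 1p + 4(1−p) = −3p + 4.
Setting these equal: 2p + 1 = −3p + 4 ⇒ 5p = 3 ⇒ p = 3/5, and the value is (2)·(3/5) + 1 = 11/5.
For the smuggler: with q = P(East), equating A's and B's payoffs gives 2q + 1 = −3q + 4 ⇒ q = 3/5.

11/5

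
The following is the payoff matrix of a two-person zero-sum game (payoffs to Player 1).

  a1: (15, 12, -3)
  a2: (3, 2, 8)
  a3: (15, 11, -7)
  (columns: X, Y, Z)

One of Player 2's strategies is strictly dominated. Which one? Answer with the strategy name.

Y holds Player 1's payoff strictly below X in every row: 12 < 15, 2 < 3, 11 < 15.
So X is strictly dominated for Player 2.

X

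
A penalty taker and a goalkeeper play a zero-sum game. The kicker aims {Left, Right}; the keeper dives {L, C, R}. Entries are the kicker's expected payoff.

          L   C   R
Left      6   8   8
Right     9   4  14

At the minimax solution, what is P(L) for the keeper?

Row minima: Left → 6, Right → 4; maximin = 6.
Column maxima: L → 9, C → 8, R → 14; minimax = 8.
6 ≠ 8, so there is no saddle point; optimal play is mixed.
R is strictly dominated by L (it gives the kicker strictly more in every row), so the keeper never plays it.
On the remaining 2×2 (Left, Right vs L, C):
Let the kicker play Left with probability p. Expected payoff against L: 6p + 9(1−p) = −3p + 9; against C: 8p + 4(1−p) = 4p + 4.
Setting these equal: −3p + 9 = 4p + 4 ⇒ −7p = -5 ⇒ p = 5/7, and the value is (-3)·(5/7) + 9 = 48/7.
For the keeper: with q = P(L), equating Left's and Right's payoffs gives −2q + 8 = 5q + 4 ⇒ q = 4/7.

4/7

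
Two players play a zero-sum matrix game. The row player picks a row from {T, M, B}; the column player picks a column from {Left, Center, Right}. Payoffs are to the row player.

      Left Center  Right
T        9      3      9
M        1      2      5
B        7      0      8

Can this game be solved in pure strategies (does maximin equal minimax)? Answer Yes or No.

Yes

Row minima: T → 3, M → 1, B → 0; maximin = 3.
Column maxima: Left → 9, Center → 3, Right → 9; minimax = 3.
maximin = minimax = 3, so a saddle point exists.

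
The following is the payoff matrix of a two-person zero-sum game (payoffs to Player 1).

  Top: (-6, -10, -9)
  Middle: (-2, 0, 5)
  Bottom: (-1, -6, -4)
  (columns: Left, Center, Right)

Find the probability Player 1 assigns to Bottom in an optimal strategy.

2/7

Row minima: Top → -10, Middle → -2, Bottom → -6; maximin = -2.
Column maxima: Left → -1, Center → 0, Right → 5; minimax = -1.
-2 ≠ -1, so there is no saddle point; optimal play is mixed.
Top is strictly dominated by Middle, so Player 1 never plays it.
Right is strictly dominated by Center (it gives Player 1 strictly more in every row), so Player 2 never plays it.
On the remaining 2×2 (Middle, Bottom vs Left, Center):
Let Player 1 play Middle with probability p. Expected payoff against Left: (-2)p + (-1)(1−p) = −p − 1; against Center: 0p + (-6)(1−p) = 6p − 6.
Setting these equal: −p − 1 = 6p − 6 ⇒ −7p = -5 ⇒ p = 5/7, and the value is (-1)·(5/7) − 1 = -12/7.
For Player 2: with q = P(Left), equating Middle's and Bottom's payoffs gives −2q = 5q − 6 ⇒ q = 6/7.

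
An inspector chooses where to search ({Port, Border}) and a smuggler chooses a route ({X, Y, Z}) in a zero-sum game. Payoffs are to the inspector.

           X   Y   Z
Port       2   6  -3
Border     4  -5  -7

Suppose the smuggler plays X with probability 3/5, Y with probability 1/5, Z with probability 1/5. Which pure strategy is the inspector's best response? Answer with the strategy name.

Port

Expected payoff of Port: (3/5)·2 + (1/5)·6 + (1/5)·(-3) = 9/5.
Expected payoff of Border: (3/5)·4 + (1/5)·(-5) + (1/5)·(-7) = 0.
The largest is 9/5, so the inspector's best response is Port.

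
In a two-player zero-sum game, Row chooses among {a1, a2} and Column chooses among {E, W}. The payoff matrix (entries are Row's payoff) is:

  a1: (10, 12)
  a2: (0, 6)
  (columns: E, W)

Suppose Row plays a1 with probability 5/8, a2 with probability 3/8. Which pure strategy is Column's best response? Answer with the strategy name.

If Column plays E, Row's expected payoff is (5/8)·10 + (3/8)·0 = 25/4.
If Column plays W, Row's expected payoff is (5/8)·12 + (3/8)·6 = 39/4.
Column minimizes Row's payoff; the smallest is 25/4, so the best response is E.

E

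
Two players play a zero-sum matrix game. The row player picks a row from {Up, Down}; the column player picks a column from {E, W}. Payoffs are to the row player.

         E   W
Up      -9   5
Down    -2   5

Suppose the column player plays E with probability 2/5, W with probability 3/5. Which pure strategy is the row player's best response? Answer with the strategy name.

Expected payoff of Up: (2/5)·(-9) + (3/5)·5 = -3/5.
Expected payoff of Down: (2/5)·(-2) + (3/5)·5 = 11/5.
The largest is 11/5, so the row player's best response is Down.

Down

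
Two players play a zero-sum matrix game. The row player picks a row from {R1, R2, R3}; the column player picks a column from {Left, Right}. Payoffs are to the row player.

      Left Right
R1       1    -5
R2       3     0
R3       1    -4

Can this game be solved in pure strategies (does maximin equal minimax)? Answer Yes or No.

Row minima: R1 → -5, R2 → 0, R3 → -4; maximin = 0.
Column maxima: Left → 3, Right → 0; minimax = 0.
maximin = minimax = 0, so a saddle point exists.

Yes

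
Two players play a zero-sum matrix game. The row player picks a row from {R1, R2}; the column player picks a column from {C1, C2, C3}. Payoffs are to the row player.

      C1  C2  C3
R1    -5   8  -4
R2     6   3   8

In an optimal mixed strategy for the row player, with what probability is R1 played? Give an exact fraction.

Row minima: R1 → -5, R2 → 3; maximin = 3.
Column maxima: C1 → 6, C2 → 8, C3 → 8; minimax = 6.
3 ≠ 6, so there is no saddle point; optimal play is mixed.
C3 is strictly dominated by C1 (it gives the row player strictly more in every row), so the column player never plays it.
On the remaining 2×2 (R1, R2 vs C1, C2):
Let the row player play R1 with probability p. Expected payoff against C1: (-5)p + 6(1−p) = −11p + 6; against C2: 8p + 3(1−p) = 5p + 3.
Setting these equal: −11p + 6 = 5p + 3 ⇒ −16p = -3 ⇒ p = 3/16, and the value is (-11)·(3/16) + 6 = 63/16.
For the column player: with q = P(C1), equating R1's and R2's payoffs gives −13q + 8 = 3q + 3 ⇒ q = 5/16.

3/16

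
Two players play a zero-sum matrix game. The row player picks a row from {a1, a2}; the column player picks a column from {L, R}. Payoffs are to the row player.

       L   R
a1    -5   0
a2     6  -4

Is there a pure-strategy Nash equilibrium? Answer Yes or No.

Row minima: a1 → -5, a2 → -4; maximin = -4.
Column maxima: L → 6, R → 0; minimax = 0.
-4 ≠ 0, so no pure-strategy equilibrium exists.

No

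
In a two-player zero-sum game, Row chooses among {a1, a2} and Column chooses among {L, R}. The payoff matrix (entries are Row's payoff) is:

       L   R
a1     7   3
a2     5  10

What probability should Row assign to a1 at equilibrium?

5/9

Row minima: a1 → 3, a2 → 5; maximin = 5.
Column maxima: L → 7, R → 10; minimax = 7.
5 ≠ 7, so there is no saddle point; optimal play is mixed.
Let Row play a1 with probability p. Expected payoff against L: 7p + 5(1−p) = 2p + 5; against R: 3p + 10(1−p) = −7p + 10.
Setting these equal: 2p + 5 = −7p + 10 ⇒ 9p = 5 ⇒ p = 5/9, and the value is (2)·(5/9) + 5 = 55/9.
For Column: with q = P(L), equating a1's and a2's payoffs gives 4q + 3 = −5q + 10 ⇒ q = 7/9.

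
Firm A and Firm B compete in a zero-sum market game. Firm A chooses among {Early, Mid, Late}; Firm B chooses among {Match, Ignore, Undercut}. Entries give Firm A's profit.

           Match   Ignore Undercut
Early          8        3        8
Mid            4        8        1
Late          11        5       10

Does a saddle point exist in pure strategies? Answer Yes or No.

No

Row minima: Early → 3, Mid → 1, Late → 5; maximin = 5.
Column maxima: Match → 11, Ignore → 8, Undercut → 10; minimax = 8.
5 ≠ 8, so no pure-strategy equilibrium exists.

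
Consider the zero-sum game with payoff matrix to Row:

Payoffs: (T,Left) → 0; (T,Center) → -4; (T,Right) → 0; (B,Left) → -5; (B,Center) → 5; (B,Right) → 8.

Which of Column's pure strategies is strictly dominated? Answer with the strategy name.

Center holds Row's payoff strictly below Right in every row: -4 < 0, 5 < 8.
So Right is strictly dominated for Column.

Right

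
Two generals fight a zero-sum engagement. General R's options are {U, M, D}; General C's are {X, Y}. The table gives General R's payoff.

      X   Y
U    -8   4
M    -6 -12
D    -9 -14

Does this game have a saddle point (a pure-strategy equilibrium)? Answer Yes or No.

No

Row minima: U → -8, M → -12, D → -14; maximin = -8.
Column maxima: X → -6, Y → 4; minimax = -6.
-8 ≠ -6, so no pure-strategy equilibrium exists.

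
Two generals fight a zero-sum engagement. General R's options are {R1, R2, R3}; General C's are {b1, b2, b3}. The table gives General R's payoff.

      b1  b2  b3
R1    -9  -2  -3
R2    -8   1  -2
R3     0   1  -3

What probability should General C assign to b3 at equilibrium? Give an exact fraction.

8/9

Row minima: R1 → -9, R2 → -8, R3 → -3; maximin = -3.
Column maxima: b1 → 0, b2 → 1, b3 → -2; minimax = -2.
-3 ≠ -2, so there is no saddle point; optimal play is mixed.
R1 is strictly dominated by R2, so General R never plays it.
b2 is strictly dominated by b1 (it gives General R strictly more in every row), so General C never plays it.
On the remaining 2×2 (R2, R3 vs b1, b3):
Let General R play R2 with probability p. Expected payoff against b1: (-8)p + 0(1−p) = −8p; against b3: (-2)p + (-3)(1−p) = p − 3.
Setting these equal: −8p = p − 3 ⇒ −9p = -3 ⇒ p = 1/3, and the value is (-8)·(1/3) = -8/3.
For General C: with q = P(b1), equating R2's and R3's payoffs gives −6q − 2 = 3q − 3 ⇒ q = 1/9.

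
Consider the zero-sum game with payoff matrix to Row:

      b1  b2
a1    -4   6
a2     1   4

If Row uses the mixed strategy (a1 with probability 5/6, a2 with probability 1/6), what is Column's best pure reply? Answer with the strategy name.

b1

If Column plays b1, Row's expected payoff is (5/6)·(-4) + (1/6)·1 = -19/6.
If Column plays b2, Row's expected payoff is (5/6)·6 + (1/6)·4 = 17/3.
Column minimizes Row's payoff; the smallest is -19/6, so the best response is b1.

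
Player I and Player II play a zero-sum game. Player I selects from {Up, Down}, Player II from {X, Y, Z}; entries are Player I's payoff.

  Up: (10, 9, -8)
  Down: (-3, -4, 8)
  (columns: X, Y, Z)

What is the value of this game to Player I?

Row minima: Up → -8, Down → -4; maximin = -4.
Column maxima: X → 10, Y → 9, Z → 8; minimax = 8.
-4 ≠ 8, so there is no saddle point; optimal play is mixed.
X is strictly dominated by Y (it gives Player I strictly more in every row), so Player II never plays it.
On the remaining 2×2 (Up, Down vs Y, Z):
Let Player I play Up with probability p. Expected payoff against Y: 9p + (-4)(1−p) = 13p − 4; against Z: (-8)p + 8(1−p) = −16p + 8.
Setting these equal: 13p − 4 = −16p + 8 ⇒ 29p = 12 ⇒ p = 12/29, and the value is (13)·(12/29) − 4 = 40/29.
For Player II: with q = P(Y), equating Up's and Down's payoffs gives 17q − 8 = −12q + 8 ⇒ q = 16/29.

40/29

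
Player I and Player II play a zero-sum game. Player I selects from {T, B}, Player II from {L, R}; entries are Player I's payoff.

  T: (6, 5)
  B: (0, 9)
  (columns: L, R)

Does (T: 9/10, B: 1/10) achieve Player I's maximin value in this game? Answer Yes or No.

Against L this mix gives (9/10)·6 + (1/10)·0 = 27/5.
Against R this mix gives (9/10)·5 + (1/10)·9 = 27/5.
All of Player II's active replies (L, R) yield 27/5, and no column does worse for Player I. The mix makes Player II indifferent and guarantees 27/5, so it is optimal.

Yes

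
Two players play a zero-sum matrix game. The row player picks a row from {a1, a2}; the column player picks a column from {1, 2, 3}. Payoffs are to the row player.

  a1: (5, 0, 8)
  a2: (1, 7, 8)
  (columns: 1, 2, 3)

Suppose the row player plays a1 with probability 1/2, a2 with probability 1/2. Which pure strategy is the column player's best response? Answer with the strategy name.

1

If the column player plays 1, the row player's expected payoff is (1/2)·5 + (1/2)·1 = 3.
If the column player plays 2, the row player's expected payoff is (1/2)·0 + (1/2)·7 = 7/2.
If the column player plays 3, the row player's expected payoff is (1/2)·8 + (1/2)·8 = 8.
The column player minimizes the row player's payoff; the smallest is 3, so the best response is 1.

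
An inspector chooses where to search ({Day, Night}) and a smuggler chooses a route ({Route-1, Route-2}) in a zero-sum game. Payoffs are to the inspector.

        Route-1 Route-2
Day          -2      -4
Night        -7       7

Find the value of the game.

Row minima: Day → -4, Night → -7; maximin = -4.
Column maxima: Route-1 → -2, Route-2 → 7; minimax = -2.
-4 ≠ -2, so there is no saddle point; optimal play is mixed.
Let the inspector play Day with probability p. Expected payoff against Route-1: (-2)p + (-7)(1−p) = 5p − 7; against Route-2: (-4)p + 7(1−p) = −11p + 7.
Setting these equal: 5p − 7 = −11p + 7 ⇒ 16p = 14 ⇒ p = 7/8, and the value is (5)·(7/8) − 7 = -21/8.
For the smuggler: with q = P(Route-1), equating Day's and Night's payoffs gives 2q − 4 = −14q + 7 ⇒ q = 11/16.

-21/8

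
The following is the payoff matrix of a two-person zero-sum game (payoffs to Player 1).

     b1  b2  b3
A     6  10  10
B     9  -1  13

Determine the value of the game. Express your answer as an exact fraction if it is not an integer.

48/7

Row minima: A → 6, B → -1; maximin = 6.
Column maxima: b1 → 9, b2 → 10, b3 → 13; minimax = 9.
6 ≠ 9, so there is no saddle point; optimal play is mixed.
b3 is strictly dominated by b1 (it gives Player 1 strictly more in every row), so Player 2 never plays it.
On the remaining 2×2 (A, B vs b1, b2):
Let Player 1 play A with probability p. Expected payoff against b1: 6p + 9(1−p) = −3p + 9; against b2: 10p + (-1)(1−p) = 11p − 1.
Setting these equal: −3p + 9 = 11p − 1 ⇒ −14p = -10 ⇒ p = 5/7, and the value is (-3)·(5/7) + 9 = 48/7.
For Player 2: with q = P(b1), equating A's and B's payoffs gives −4q + 10 = 10q − 1 ⇒ q = 11/14.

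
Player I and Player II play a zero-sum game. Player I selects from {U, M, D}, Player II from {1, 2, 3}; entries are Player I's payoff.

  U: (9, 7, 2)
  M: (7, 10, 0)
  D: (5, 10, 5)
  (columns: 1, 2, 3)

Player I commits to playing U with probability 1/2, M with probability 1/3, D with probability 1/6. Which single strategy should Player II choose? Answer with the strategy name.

If Player II plays 1, Player I's expected payoff is (1/2)·9 + (1/3)·7 + (1/6)·5 = 23/3.
If Player II plays 2, Player I's expected payoff is (1/2)·7 + (1/3)·10 + (1/6)·10 = 17/2.
If Player II plays 3, Player I's expected payoff is (1/2)·2 + (1/3)·0 + (1/6)·5 = 11/6.
Player II minimizes Player I's payoff; the smallest is 11/6, so the best response is 3.

3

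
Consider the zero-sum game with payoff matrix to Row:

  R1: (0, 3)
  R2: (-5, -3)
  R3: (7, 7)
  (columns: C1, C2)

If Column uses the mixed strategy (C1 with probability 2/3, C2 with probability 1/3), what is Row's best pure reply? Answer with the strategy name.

Expected payoff of R1: (2/3)·0 + (1/3)·3 = 1.
Expected payoff of R2: (2/3)·(-5) + (1/3)·(-3) = -13/3.
Expected payoff of R3: (2/3)·7 + (1/3)·7 = 7.
The largest is 7, so Row's best response is R3.

R3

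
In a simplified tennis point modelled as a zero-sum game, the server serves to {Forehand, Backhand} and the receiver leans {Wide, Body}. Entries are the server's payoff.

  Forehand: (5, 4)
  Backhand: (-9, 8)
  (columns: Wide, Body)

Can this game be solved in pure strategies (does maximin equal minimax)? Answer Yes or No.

No

Row minima: Forehand → 4, Backhand → -9; maximin = 4.
Column maxima: Wide → 5, Body → 8; minimax = 5.
4 ≠ 5, so no pure-strategy equilibrium exists.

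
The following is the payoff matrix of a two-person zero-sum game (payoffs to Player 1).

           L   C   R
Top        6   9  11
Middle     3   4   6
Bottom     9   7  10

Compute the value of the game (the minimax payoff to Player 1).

39/5

Row minima: Top → 6, Middle → 3, Bottom → 7; maximin = 7.
Column maxima: L → 9, C → 9, R → 11; minimax = 9.
7 ≠ 9, so there is no saddle point; optimal play is mixed.
Middle is strictly dominated by Top, so Player 1 never plays it.
R is strictly dominated by L (it gives Player 1 strictly more in every row), so Player 2 never plays it.
On the remaining 2×2 (Top, Bottom vs L, C):
Let Player 1 play Top with probability p. Expected payoff against L: 6p + 9(1−p) = −3p + 9; against C: 9p + 7(1−p) = 2p + 7.
Setting these equal: −3p + 9 = 2p + 7 ⇒ −5p = -2 ⇒ p = 2/5, and the value is (-3)·(2/5) + 9 = 39/5.
For Player 2: with q = P(L), equating Top's and Bottom's payoffs gives −3q + 9 = 2q + 7 ⇒ q = 2/5.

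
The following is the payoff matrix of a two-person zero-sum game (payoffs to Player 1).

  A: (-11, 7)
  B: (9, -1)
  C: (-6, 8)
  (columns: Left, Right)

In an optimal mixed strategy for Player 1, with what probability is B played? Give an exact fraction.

Row minima: A → -11, B → -1, C → -6; maximin = -1.
Column maxima: Left → 9, Right → 8; minimax = 8.
-1 ≠ 8, so there is no saddle point; optimal play is mixed.
A is strictly dominated by C, so Player 1 never plays it.
On the remaining 2×2 (B, C vs Left, Right):
Let Player 1 play B with probability p. Expected payoff against Left: 9p + (-6)(1−p) = 15p − 6; against Right: (-1)p + 8(1−p) = −9p + 8.
Setting these equal: 15p − 6 = −9p + 8 ⇒ 24p = 14 ⇒ p = 7/12, and the value is (15)·(7/12) − 6 = 11/4.
For Player 2: with q = P(Left), equating B's and C's payoffs gives 10q − 1 = −14q + 8 ⇒ q = 3/8.

7/12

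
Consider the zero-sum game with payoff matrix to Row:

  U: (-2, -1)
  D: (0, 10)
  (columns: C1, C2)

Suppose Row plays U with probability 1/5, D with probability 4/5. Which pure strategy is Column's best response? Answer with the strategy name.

C1

If Column plays C1, Row's expected payoff is (1/5)·(-2) + (4/5)·0 = -2/5.
If Column plays C2, Row's expected payoff is (1/5)·(-1) + (4/5)·10 = 39/5.
Column minimizes Row's payoff; the smallest is -2/5, so the best response is C1.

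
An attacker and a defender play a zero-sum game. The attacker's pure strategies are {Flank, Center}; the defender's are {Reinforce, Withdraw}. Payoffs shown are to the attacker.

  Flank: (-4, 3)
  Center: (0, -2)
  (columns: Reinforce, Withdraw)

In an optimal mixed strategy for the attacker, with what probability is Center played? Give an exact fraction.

Row minima: Flank → -4, Center → -2; maximin = -2.
Column maxima: Reinforce → 0, Withdraw → 3; minimax = 0.
-2 ≠ 0, so there is no saddle point; optimal play is mixed.
Let the attacker play Flank with probability p. Expected payoff against Reinforce: (-4)p + 0(1−p) = −4p; against Withdraw: 3p + (-2)(1−p) = 5p − 2.
Setting these equal: −4p = 5p − 2 ⇒ −9p = -2 ⇒ p = 2/9, and the value is (-4)·(2/9) = -8/9.
For the defender: with q = P(Reinforce), equating Flank's and Center's payoffs gives −7q + 3 = 2q − 2 ⇒ q = 5/9.

7/9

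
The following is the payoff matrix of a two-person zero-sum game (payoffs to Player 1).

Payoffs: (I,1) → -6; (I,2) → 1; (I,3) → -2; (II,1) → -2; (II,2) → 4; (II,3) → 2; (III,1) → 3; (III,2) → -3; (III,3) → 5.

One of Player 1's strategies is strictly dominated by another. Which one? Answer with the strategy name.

I

II gives a strictly higher payoff than I against every column: -2 > -6, 4 > 1, 2 > -2.
So I is strictly dominated and Player 1 never plays it.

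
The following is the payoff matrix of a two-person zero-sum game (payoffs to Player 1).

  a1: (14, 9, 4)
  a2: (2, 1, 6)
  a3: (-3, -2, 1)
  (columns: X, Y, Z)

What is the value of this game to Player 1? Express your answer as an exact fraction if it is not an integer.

Row minima: a1 → 4, a2 → 1, a3 → -3; maximin = 4.
Column maxima: X → 14, Y → 9, Z → 6; minimax = 6.
4 ≠ 6, so there is no saddle point; optimal play is mixed.
a3 is strictly dominated by a1, so Player 1 never plays it.
With a3 eliminated, X is strictly dominated by Y (it gives Player 1 strictly more in every remaining row), so Player 2 never plays it.
On the remaining 2×2 (a1, a2 vs Y, Z):
Let Player 1 play a1 with probability p. Expected payoff against Y: 9p + 1(1−p) = 8p + 1; against Z: 4p + 6(1−p) = −2p + 6.
Setting these equal: 8p + 1 = −2p + 6 ⇒ 10p = 5 ⇒ p = 1/2, and the value is (8)·(1/2) + 1 = 5.
For Player 2: with q = P(Y), equating a1's and a2's payoffs gives 5q + 4 = −5q + 6 ⇒ q = 1/5.

5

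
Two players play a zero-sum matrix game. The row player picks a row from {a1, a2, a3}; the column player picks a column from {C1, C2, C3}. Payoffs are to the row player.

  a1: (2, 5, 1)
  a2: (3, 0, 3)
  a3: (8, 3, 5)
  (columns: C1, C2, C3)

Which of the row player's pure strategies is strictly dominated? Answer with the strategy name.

a2

a3 gives a strictly higher payoff than a2 against every column: 8 > 3, 3 > 0, 5 > 3.
So a2 is strictly dominated and the row player never plays it.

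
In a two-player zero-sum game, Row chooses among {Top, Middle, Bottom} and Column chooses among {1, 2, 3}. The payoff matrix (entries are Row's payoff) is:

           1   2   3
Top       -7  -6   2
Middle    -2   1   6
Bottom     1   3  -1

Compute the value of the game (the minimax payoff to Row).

Row minima: Top → -7, Middle → -2, Bottom → -1; maximin = -1.
Column maxima: 1 → 1, 2 → 3, 3 → 6; minimax = 1.
-1 ≠ 1, so there is no saddle point; optimal play is mixed.
Top is strictly dominated by Middle, so Row never plays it.
2 is strictly dominated by 1 (it gives Row strictly more in every row), so Column never plays it.
On the remaining 2×2 (Middle, Bottom vs 1, 3):
Let Row play Middle with probability p. Expected payoff against 1: (-2)p + 1(1−p) = −3p + 1; against 3: 6p + (-1)(1−p) = 7p − 1.
Setting these equal: −3p + 1 = 7p − 1 ⇒ −10p = -2 ⇒ p = 1/5, and the value is (-3)·(1/5) + 1 = 2/5.
For Column: with q = P(1), equating Middle's and Bottom's payoffs gives −8q + 6 = 2q − 1 ⇒ q = 7/10.

2/5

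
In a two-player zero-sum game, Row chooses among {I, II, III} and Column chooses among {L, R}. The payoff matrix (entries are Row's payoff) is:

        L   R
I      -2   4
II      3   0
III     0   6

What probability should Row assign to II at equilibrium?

2/3

Row minima: I → -2, II → 0, III → 0; maximin = 0.
Column maxima: L → 3, R → 6; minimax = 3.
0 ≠ 3, so there is no saddle point; optimal play is mixed.
I is strictly dominated by III, so Row never plays it.
On the remaining 2×2 (II, III vs L, R):
Let Row play II with probability p. Expected payoff against L: 3p + 0(1−p) = 3p; against R: 0p + 6(1−p) = −6p + 6.
Setting these equal: 3p = −6p + 6 ⇒ 9p = 6 ⇒ p = 2/3, and the value is (3)·(2/3) = 2.
For Column: with q = P(L), equating II's and III's payoffs gives 3q = −6q + 6 ⇒ q = 2/3.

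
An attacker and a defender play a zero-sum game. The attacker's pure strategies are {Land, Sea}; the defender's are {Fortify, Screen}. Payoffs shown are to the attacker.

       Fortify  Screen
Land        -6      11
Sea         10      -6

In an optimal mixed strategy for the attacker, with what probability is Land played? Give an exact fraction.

16/33

Row minima: Land → -6, Sea → -6; maximin = -6.
Column maxima: Fortify → 10, Screen → 11; minimax = 10.
-6 ≠ 10, so there is no saddle point; optimal play is mixed.
Let the attacker play Land with probability p. Expected payoff against Fortify: (-6)p + 10(1−p) = −16p + 10; against Screen: 11p + (-6)(1−p) = 17p − 6.
Setting these equal: −16p + 10 = 17p − 6 ⇒ −33p = -16 ⇒ p = 16/33, and the value is (-16)·(16/33) + 10 = 74/33.
For the defender: with q = P(Fortify), equating Land's and Sea's payoffs gives −17q + 11 = 16q − 6 ⇒ q = 17/33.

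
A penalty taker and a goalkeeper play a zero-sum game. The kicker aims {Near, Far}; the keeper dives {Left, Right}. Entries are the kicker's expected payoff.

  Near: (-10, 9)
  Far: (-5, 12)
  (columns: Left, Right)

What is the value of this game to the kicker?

Row minima: Near → -10, Far → -5; maximin = -5.
Column maxima: Left → -5, Right → 12; minimax = -5.
Since maximin = minimax = -5, there is a saddle point and the value is -5.

-5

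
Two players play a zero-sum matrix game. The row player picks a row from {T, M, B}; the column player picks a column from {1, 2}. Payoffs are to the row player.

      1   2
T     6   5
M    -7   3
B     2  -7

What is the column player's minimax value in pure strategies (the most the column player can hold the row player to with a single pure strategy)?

Column maxima: 1 → 6, 2 → 5.
The smallest of these is 5.

5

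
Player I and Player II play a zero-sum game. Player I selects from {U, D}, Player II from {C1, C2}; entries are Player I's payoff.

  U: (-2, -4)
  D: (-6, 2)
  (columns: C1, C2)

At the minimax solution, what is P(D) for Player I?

1/5

Row minima: U → -4, D → -6; maximin = -4.
Column maxima: C1 → -2, C2 → 2; minimax = -2.
-4 ≠ -2, so there is no saddle point; optimal play is mixed.
Let Player I play U with probability p. Expected payoff against C1: (-2)p + (-6)(1−p) = 4p − 6; against C2: (-4)p + 2(1−p) = −6p + 2.
Setting these equal: 4p − 6 = −6p + 2 ⇒ 10p = 8 ⇒ p = 4/5, and the value is (4)·(4/5) − 6 = -14/5.
For Player II: with q = P(C1), equating U's and D's payoffs gives 2q − 4 = −8q + 2 ⇒ q = 3/5.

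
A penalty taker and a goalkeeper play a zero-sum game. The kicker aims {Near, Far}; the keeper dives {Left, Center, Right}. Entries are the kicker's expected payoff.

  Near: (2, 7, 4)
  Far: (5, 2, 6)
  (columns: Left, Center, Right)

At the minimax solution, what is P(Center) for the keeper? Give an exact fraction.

Row minima: Near → 2, Far → 2; maximin = 2.
Column maxima: Left → 5, Center → 7, Right → 6; minimax = 5.
2 ≠ 5, so there is no saddle point; optimal play is mixed.
Right is strictly dominated by Left (it gives the kicker strictly more in every row), so the keeper never plays it.
On the remaining 2×2 (Near, Far vs Left, Center):
Let the kicker play Near with probability p. Expected payoff against Left: 2p + 5(1−p) = −3p + 5; against Center: 7p + 2(1−p) = 5p + 2.
Setting these equal: −3p + 5 = 5p + 2 ⇒ −8p = -3 ⇒ p = 3/8, and the value is (-3)·(3/8) + 5 = 31/8.
For the keeper: with q = P(Left), equating Near's and Far's payoffs gives −5q + 7 = 3q + 2 ⇒ q = 5/8.

3/8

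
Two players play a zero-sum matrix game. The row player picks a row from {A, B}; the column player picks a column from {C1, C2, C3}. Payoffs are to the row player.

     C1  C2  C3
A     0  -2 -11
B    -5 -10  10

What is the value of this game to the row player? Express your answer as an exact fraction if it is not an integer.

Row minima: A → -11, B → -10; maximin = -10.
Column maxima: C1 → 0, C2 → -2, C3 → 10; minimax = -2.
-10 ≠ -2, so there is no saddle point; optimal play is mixed.
C1 is strictly dominated by C2 (it gives the row player strictly more in every row), so the column player never plays it.
On the remaining 2×2 (A, B vs C2, C3):
Let the row player play A with probability p. Expected payoff against C2: (-2)p + (-10)(1−p) = 8p − 10; against C3: (-11)p + 10(1−p) = −21p + 10.
Setting these equal: 8p − 10 = −21p + 10 ⇒ 29p = 20 ⇒ p = 20/29, and the value is (8)·(20/29) − 10 = -130/29.
For the column player: with q = P(C2), equating A's and B's payoffs gives 9q − 11 = −20q + 10 ⇒ q = 21/29.

-130/29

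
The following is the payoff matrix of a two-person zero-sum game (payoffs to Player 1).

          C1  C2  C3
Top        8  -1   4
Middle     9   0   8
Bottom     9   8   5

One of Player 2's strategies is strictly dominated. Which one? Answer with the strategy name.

C1

C2 holds Player 1's payoff strictly below C1 in every row: -1 < 8, 0 < 9, 8 < 9.
So C1 is strictly dominated for Player 2.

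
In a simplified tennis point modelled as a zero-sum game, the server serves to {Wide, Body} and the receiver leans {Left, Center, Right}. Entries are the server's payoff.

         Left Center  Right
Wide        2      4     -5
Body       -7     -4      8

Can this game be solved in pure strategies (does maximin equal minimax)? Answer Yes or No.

No

Row minima: Wide → -5, Body → -7; maximin = -5.
Column maxima: Left → 2, Center → 4, Right → 8; minimax = 2.
-5 ≠ 2, so no pure-strategy equilibrium exists.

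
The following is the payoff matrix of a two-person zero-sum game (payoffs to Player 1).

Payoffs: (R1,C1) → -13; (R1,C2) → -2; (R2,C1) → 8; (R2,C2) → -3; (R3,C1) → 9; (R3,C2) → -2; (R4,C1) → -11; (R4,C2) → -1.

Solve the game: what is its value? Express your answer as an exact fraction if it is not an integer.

-31/21

Row minima: R1 → -13, R2 → -3, R3 → -2, R4 → -11; maximin = -2.
Column maxima: C1 → 9, C2 → -1; minimax = -1.
-2 ≠ -1, so there is no saddle point; optimal play is mixed.
R1 is strictly dominated by R4, so Player 1 never plays it.
R2 is strictly dominated by R3, so Player 1 never plays it.
On the remaining 2×2 (R3, R4 vs C1, C2):
Let Player 1 play R3 with probability p. Expected payoff against C1: 9p + (-11)(1−p) = 20p − 11; against C2: (-2)p + (-1)(1−p) = −p − 1.
Setting these equal: 20p − 11 = −p − 1 ⇒ 21p = 10 ⇒ p = 10/21, and the value is (20)·(10/21) − 11 = -31/21.
For Player 2: with q = P(C1), equating R3's and R4's payoffs gives 11q − 2 = −10q − 1 ⇒ q = 1/21.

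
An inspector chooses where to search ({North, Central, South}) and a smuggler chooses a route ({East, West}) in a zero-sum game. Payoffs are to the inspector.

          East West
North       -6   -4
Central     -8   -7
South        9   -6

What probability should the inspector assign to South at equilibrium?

Row minima: North → -6, Central → -8, South → -6; maximin = -6.
Column maxima: East → 9, West → -4; minimax = -4.
-6 ≠ -4, so there is no saddle point; optimal play is mixed.
Central is strictly dominated by North, so the inspector never plays it.
On the remaining 2×2 (North, South vs East, West):
Let the inspector play North with probability p. Expected payoff against East: (-6)p + 9(1−p) = −15p + 9; against West: (-4)p + (-6)(1−p) = 2p − 6.
Setting these equal: −15p + 9 = 2p − 6 ⇒ −17p = -15 ⇒ p = 15/17, and the value is (-15)·(15/17) + 9 = -72/17.
For the smuggler: with q = P(East), equating North's and South's payoffs gives −2q − 4 = 15q − 6 ⇒ q = 2/17.

2/17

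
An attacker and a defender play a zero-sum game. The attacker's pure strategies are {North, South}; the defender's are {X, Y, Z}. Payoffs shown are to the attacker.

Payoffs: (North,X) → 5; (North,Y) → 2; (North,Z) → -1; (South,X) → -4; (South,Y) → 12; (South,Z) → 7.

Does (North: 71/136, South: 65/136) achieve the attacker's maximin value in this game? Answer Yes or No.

Against X this mix gives (71/136)·5 + (65/136)·(-4) = 95/136.
Against Y this mix gives (71/136)·2 + (65/136)·12 = 461/68.
Against Z this mix gives (71/136)·(-1) + (65/136)·7 = 48/17.
The defender will play X, holding the attacker to 95/136. Shifting weight toward the row that does better against X would raise this floor (the equalizing mix achieves 31/17 against both X and Z), so the proposed strategy is not optimal.

No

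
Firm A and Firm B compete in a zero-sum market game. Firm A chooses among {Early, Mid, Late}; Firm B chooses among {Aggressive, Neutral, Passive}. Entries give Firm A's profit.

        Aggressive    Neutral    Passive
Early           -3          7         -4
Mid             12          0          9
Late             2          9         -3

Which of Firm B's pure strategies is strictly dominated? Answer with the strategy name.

Aggressive

Passive holds Firm A's payoff strictly below Aggressive in every row: -4 < -3, 9 < 12, -3 < 2.
So Aggressive is strictly dominated for Firm B.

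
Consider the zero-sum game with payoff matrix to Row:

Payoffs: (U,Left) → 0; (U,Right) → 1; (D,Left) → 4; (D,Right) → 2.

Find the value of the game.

2

Row minima: U → 0, D → 2; maximin = 2.
Column maxima: Left → 4, Right → 2; minimax = 2.
Since maximin = minimax = 2, there is a saddle point and the value is 2.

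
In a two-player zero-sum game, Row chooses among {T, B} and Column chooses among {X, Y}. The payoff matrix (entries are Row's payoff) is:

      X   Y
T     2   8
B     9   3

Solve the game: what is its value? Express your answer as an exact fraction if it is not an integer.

11/2

Row minima: T → 2, B → 3; maximin = 3.
Column maxima: X → 9, Y → 8; minimax = 8.
3 ≠ 8, so there is no saddle point; optimal play is mixed.
Let Row play T with probability p. Expected payoff against X: 2p + 9(1−p) = −7p + 9; against Y: 8p + 3(1−p) = 5p + 3.
Setting these equal: −7p + 9 = 5p + 3 ⇒ −12p = -6 ⇒ p = 1/2, and the value is (-7)·(1/2) + 9 = 11/2.
For Column: with q = P(X), equating T's and B's payoffs gives −6q + 8 = 6q + 3 ⇒ q = 5/12.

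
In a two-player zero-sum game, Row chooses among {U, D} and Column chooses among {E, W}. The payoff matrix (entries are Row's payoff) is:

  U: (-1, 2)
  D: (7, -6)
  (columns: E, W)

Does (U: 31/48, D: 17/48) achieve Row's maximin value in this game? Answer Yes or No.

Against E this mix gives (31/48)·(-1) + (17/48)·7 = 11/6.
Against W this mix gives (31/48)·2 + (17/48)·(-6) = -5/6.
Column will play W, holding Row to -5/6. Shifting weight toward the row that does better against W would raise this floor (the equalizing mix achieves 1/2 against both W and E), so the proposed strategy is not optimal.

No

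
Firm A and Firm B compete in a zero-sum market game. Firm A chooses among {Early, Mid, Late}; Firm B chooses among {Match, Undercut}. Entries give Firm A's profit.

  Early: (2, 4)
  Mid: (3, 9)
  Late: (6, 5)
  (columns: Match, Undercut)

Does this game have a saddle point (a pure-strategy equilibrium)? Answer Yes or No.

Row minima: Early → 2, Mid → 3, Late → 5; maximin = 5.
Column maxima: Match → 6, Undercut → 9; minimax = 6.
5 ≠ 6, so no pure-strategy equilibrium exists.

No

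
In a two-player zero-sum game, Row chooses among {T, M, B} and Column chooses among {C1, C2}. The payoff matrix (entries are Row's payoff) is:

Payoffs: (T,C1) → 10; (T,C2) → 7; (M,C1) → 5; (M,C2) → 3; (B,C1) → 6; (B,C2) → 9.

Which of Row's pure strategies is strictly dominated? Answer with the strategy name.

M

T gives a strictly higher payoff than M against every column: 10 > 5, 7 > 3.
So M is strictly dominated and Row never plays it.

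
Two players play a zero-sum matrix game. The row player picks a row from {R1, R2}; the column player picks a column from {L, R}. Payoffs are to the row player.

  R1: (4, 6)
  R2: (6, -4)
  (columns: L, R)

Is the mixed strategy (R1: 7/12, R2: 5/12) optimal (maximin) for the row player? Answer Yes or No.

Against L this mix gives (7/12)·4 + (5/12)·6 = 29/6.
Against R this mix gives (7/12)·6 + (5/12)·(-4) = 11/6.
The column player will play R, holding the row player to 11/6. Shifting weight toward the row that does better against R would raise this floor (the equalizing mix achieves 13/3 against both R and L), so the proposed strategy is not optimal.

No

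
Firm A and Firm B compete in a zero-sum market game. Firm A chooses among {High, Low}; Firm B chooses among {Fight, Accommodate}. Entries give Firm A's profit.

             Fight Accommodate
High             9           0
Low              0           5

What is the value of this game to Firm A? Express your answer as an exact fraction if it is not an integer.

45/14

Row minima: High → 0, Low → 0; maximin = 0.
Column maxima: Fight → 9, Accommodate → 5; minimax = 5.
0 ≠ 5, so there is no saddle point; optimal play is mixed.
Let Firm A play High with probability p. Expected payoff against Fight: 9p + 0(1−p) = 9p; against Accommodate: 0p + 5(1−p) = −5p + 5.
Setting these equal: 9p = −5p + 5 ⇒ 14p = 5 ⇒ p = 5/14, and the value is (9)·(5/14) = 45/14.
For Firm B: with q = P(Fight), equating High's and Low's payoffs gives 9q = −5q + 5 ⇒ q = 5/14.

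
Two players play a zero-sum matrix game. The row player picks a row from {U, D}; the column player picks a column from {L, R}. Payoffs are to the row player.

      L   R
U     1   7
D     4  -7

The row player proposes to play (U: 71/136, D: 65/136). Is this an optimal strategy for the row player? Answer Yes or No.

No

Against L this mix gives (71/136)·1 + (65/136)·4 = 331/136.
Against R this mix gives (71/136)·7 + (65/136)·(-7) = 21/68.
The column player will play R, holding the row player to 21/68. Shifting weight toward the row that does better against R would raise this floor (the equalizing mix achieves 35/17 against both R and L), so the proposed strategy is not optimal.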